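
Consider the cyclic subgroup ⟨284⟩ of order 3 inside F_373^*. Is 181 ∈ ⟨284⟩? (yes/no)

no

⟨284⟩ has order 3; its elements mod 373 are {1, 88, 284}.
181 is not in this set.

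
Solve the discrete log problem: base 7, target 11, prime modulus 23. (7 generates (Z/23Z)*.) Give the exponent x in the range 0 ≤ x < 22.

Successive powers of 7 modulo 23:
  7^0=1  7^1=7  7^2=3  7^3=21  7^4=9  7^5=17
  7^6=4  7^7=5  7^8=12  7^9=15  7^10=13  7^11=22
  7^12=16  7^13=20  7^14=2  7^15=14  7^16=6  7^17=19
  7^18=18  7^19=11
So 7^19 ≡ 11 (mod 23), giving x = 19.

19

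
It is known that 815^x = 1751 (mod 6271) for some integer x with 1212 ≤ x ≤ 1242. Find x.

1231

Compute 815^1212 mod 6271 = 597, then multiply by 815 repeatedly:
  815^1212=597  815^1213=3688  815^1214=1911  815^1215=2257  815^1216=2052
  815^1217=4294  815^1218=392  815^1219=5930  815^1220=4280  815^1221=1524
  815^1222=402  815^1223=1538  815^1224=5541  815^1225=795  815^1226=2012
  815^1227=3049  815^1228=1619  815^1229=2575  815^1230=4111  815^1231=1751
Found 1751 at exponent 1231.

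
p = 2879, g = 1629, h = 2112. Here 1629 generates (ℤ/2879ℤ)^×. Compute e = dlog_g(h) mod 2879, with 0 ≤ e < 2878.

2318

Baby-step giant-step with m = ceil(sqrt(2878)) = 54.
Baby table (1629^j mod 2879 for j=0..53):
  0:1  1:1629  2:2082  3:116  4:1829  5:2555  6:1940  7:1997
  8:2722  9:478  10:1332  11:1941  12:747  13:1925  14:594  15:282
  16:1617  17:2687  18:1043  19:437  20:760  21:70  22:1749  23:1790
  24:2362  25:1354  26:352  27:487  28:1598  29:526  30:1791  31:1112
  32:557  33:468  34:2316  35:1274  36:2466  37:909  38:955  39:1035
  40:1800  41:1378  42:2021  43:1512  44:1503  45:1237  46:2652  47:1608
  48:2421  49:2458  50:2272  51:1573  52:107  53:1563
Giant step factor: 1629^(-54) ≡ 95 (mod 2879).
Scan 2112·95^i mod 2879 for i = 0, 1, …:
  i=0: 2112   i=1: 1989   i=2: 1820   i=3: 160
  i=4: 805   i=5: 1621   i=6: 1408   i=7: 1326
  i=8: 2173   i=9: 2026     …   i=41: 2812
  i=42: 2272
Match at i=42, j=50: e = 42·54 + 50 = 2318.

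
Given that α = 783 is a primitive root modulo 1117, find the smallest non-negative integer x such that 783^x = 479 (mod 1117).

453

Baby-step giant-step with m = ceil(sqrt(1116)) = 34.
Baby table (783^j mod 1117 for j=0..33):
  0:1  1:783  2:973  3:65  4:630  5:693  6:874  7:738
  8:365  9:960  10:1056  11:268  12:965  13:503  14:665  15:173
  16:302  17:779  18:75  19:641  20:370  21:407  22:336  23:593
  24:764  25:617  26:567  27:512  28:1010  29:1111  30:887  31:864
  32:727  33:688
Giant step factor: 783^(-34) ≡ 890 (mod 1117).
Scan 479·890^i mod 1117 for i = 0, 1, …:
  i=0: 479   i=1: 733   i=2: 42   i=3: 519
  i=4: 589   i=5: 337   i=6: 574   i=7: 391
  i=8: 603   i=9: 510   i=10: 398   i=11: 131
  i=12: 422   i=13: 268
Match at i=13, j=11: x = 13·34 + 11 = 453.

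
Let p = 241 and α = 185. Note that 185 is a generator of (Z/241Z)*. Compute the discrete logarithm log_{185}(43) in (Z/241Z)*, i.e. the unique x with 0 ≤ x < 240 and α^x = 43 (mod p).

Successive powers of 185 modulo 241:
  185^0=1  185^1=185  185^2=3  185^3=73  185^4=9  185^5=219
  185^6=27  185^7=175  185^8=81  185^9=43
So 185^9 ≡ 43 (mod 241), giving x = 9.

9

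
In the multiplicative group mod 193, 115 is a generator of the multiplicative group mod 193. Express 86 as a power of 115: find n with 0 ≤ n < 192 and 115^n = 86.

190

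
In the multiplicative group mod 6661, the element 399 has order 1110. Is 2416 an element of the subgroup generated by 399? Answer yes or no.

yes

2416 ∈ ⟨399⟩ iff 2416^1110 ≡ 1 (mod 6661), since |⟨399⟩| = 1110.
2416^1110 mod 6661 = 1.
Since 1 = 1, 2416 lies in the subgroup.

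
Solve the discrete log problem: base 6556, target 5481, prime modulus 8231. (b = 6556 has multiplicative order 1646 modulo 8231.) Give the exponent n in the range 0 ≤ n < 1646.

1420

Baby-step giant-step with m = ceil(sqrt(1646)) = 41.
Baby table (6556^j mod 8231 for j=0..40):
  0:1  1:6556  2:7085  3:1727  4:4587  5:4529  6:2907  7:3527
  8:2133  9:7710  10:189  11:4434  12:5643  13:5394  14:2688  15:8188
  16:6177  17:8123  18:8049  19:303  20:2797  21:6695  22:4728  23:7053
  24:5941  25:104  26:6882  27:4281  28:6757  29:7881  30:1849  31:6012
  32:4644  33:7826  34:3433  35:3194  36:200  37:2471  38:1268  39:7929
  40:3759
Giant step factor: 6556^(-41) ≡ 401 (mod 8231).
Scan 5481·401^i mod 8231 for i = 0, 1, …:
  i=0: 5481   i=1: 204   i=2: 7725   i=3: 2869
  i=4: 6360   i=5: 6981   i=6: 841   i=7: 8001
  i=8: 6542   i=9: 5884     …   i=33: 674
  i=34: 6882
Match at i=34, j=26: n = 34·41 + 26 = 1420.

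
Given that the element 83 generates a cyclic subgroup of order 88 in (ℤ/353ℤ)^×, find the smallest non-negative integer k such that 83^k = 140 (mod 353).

40

Baby-step giant-step with m = ceil(sqrt(88)) = 10.
Baby table (83^j mod 353 for j=0..9):
  0:1  1:83  2:182  3:280  4:295  5:128  6:34  7:351
  8:187  9:342
Giant step factor: 83^(-10) ≡ 162 (mod 353).
Scan 140·162^i mod 353 for i = 0, 1, …:
  i=0: 140   i=1: 88   i=2: 136   i=3: 146
  i=4: 1
Match at i=4, j=0: k = 4·10 + 0 = 40.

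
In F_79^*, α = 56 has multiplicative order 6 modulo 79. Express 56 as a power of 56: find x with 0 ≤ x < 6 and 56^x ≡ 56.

1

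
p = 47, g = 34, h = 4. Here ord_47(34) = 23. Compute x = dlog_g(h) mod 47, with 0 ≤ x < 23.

20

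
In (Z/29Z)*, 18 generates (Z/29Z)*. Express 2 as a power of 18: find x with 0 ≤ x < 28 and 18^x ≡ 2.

23

Successive powers of 18 modulo 29:
  18^0=1  18^1=18  18^2=5  18^3=3  18^4=25  18^5=15
  18^6=9  18^7=17  18^8=16  18^9=27  18^10=22  18^11=19
  18^12=23  18^13=8  18^14=28  18^15=11  18^16=24  18^17=26
  18^18=4  18^19=14  18^20=20  18^21=12  18^22=13  18^23=2
So 18^23 ≡ 2 (mod 29), giving x = 23.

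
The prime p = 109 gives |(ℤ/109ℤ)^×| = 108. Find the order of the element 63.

The order of 63 must divide p − 1 = 108 = 2^2 · 3^3.
Divisors: 1, 2, 3, 4, 6, 9, 12, 18, 27, 36, 54, 108.
Check each in increasing order: 63^1 ≡ 63;  63^2 ≡ 45;  63^3 ≡ 1.
Smallest exponent giving 1 is 3.

3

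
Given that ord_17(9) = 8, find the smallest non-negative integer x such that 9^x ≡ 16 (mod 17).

4

Successive powers of 9 modulo 17:
  9^0=1  9^1=9  9^2=13  9^3=15  9^4=16
So 9^4 ≡ 16 (mod 17), giving x = 4.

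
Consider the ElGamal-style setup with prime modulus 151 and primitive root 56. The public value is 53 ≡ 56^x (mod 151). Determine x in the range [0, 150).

Baby-step giant-step with m = ceil(sqrt(150)) = 13.
Baby table (56^j mod 151 for j=0..12):
  0:1  1:56  2:116  3:3  4:17  5:46  6:9  7:51
  8:138  9:27  10:2  11:112  12:81
Giant step factor: 56^(-13) ≡ 126 (mod 151).
Scan 53·126^i mod 151 for i = 0, 1, …:
  i=0: 53   i=1: 34   i=2: 56
Match at i=2, j=1: x = 2·13 + 1 = 27.

27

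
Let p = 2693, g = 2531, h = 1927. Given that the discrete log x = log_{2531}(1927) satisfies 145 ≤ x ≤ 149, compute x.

147

Compute 2531^145 mod 2693 = 1697, then multiply by 2531 repeatedly:
  2531^145=1697  2531^146=2465  2531^147=1927
Found 1927 at exponent 147.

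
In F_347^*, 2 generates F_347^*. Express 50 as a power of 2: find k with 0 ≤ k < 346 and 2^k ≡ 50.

Baby-step giant-step with m = ceil(sqrt(346)) = 19.
Baby table (2^j mod 347 for j=0..18):
  0:1  1:2  2:4  3:8  4:16  5:32  6:64  7:128
  8:256  9:165  10:330  11:313  12:279  13:211  14:75  15:150
  16:300  17:253  18:159
Giant step factor: 2^(-19) ≡ 335 (mod 347).
Scan 50·335^i mod 347 for i = 0, 1, …:
  i=0: 50   i=1: 94   i=2: 260   i=3: 3
  i=4: 311   i=5: 85   i=6: 21   i=7: 95
  i=8: 248   i=9: 147   i=10: 318   i=11: 1
Match at i=11, j=0: k = 11·19 + 0 = 209.

209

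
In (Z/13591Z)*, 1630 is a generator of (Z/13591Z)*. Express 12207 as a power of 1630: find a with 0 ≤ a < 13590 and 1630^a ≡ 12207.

8440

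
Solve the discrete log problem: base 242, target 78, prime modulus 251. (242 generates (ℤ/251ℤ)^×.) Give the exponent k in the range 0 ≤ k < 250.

Baby-step giant-step with m = ceil(sqrt(250)) = 16.
Baby table (242^j mod 251 for j=0..15):
  0:1  1:242  2:81  3:24  4:35  5:187  6:74  7:87
  8:221  9:19  10:80  11:33  12:205  13:163  14:39  15:151
Giant step factor: 242^(-16) ≡ 181 (mod 251).
Scan 78·181^i mod 251 for i = 0, 1, …:
  i=0: 78   i=1: 62   i=2: 178   i=3: 90
  i=4: 226   i=5: 244   i=6: 239   i=7: 87
Match at i=7, j=7: k = 7·16 + 7 = 119.

119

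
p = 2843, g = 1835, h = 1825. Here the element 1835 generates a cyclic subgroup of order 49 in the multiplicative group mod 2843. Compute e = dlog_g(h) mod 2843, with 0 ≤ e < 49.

Baby-step giant-step with m = ceil(sqrt(49)) = 7.
Baby table (1835^j mod 2843 for j=0..6):
  0:1  1:1835  2:1113  3:1081  4:2064  5:564  6:88
Giant step factor: 1835^(-7) ≡ 1658 (mod 2843).
Scan 1825·1658^i mod 2843 for i = 0, 1, …:
  i=0: 1825   i=1: 898   i=2: 1995   i=3: 1301
  i=4: 2064
Match at i=4, j=4: e = 4·7 + 4 = 32.

32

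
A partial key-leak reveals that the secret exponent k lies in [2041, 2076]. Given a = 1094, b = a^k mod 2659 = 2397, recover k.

2057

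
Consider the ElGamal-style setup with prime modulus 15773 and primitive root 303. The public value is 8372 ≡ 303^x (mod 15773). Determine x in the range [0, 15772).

10724

Baby-step giant-step with m = ceil(sqrt(15772)) = 126.
Baby table (303^j mod 15773 for j=0..125):
  0:1  1:303  2:12944  3:10328  4:6330  5:9457  6:10558  7:12928
  8:5480  9:4275  10:1939  11:3916  12:3573  13:10055  14:2476  15:8897
  16:14381  17:4095  18:10491  19:8400  20:5747  21:6311  22:3700  23:1217
  24:5972  25:11394  26:13868  27:6386  28:10652  29:9864  30:7695  31:12954
  32:13358  33:9586  34:2326  35:10766  36:12860  37:649  38:7371  39:9420
  40:15120  41:7190  42:1896  43:6660  44:14809  45:7595  46:14200  47:12344
  48:2031  49:246  50:11446  51:13851  52:1235  53:11426  54:7791  55:10496
  56:9915  57:7375  58:10632  59:3804  60:1183  61:11443  62:12942  63:9722
  64:11988  65:4574  66:13671  67:9787  68:137  69:9965  70:6752  71:11139
  72:15468  73:2223  74:11103  75:4560  76:9429  77:2074  78:13275  79:210
  80:538  81:5284  82:7979  83:4368  84:14345  85:8960  86:1924  87:15144
  88:14462  89:12865  90:2164  91:8999  92:13741  93:15224  94:7156  95:7367
  96:8208  97:10663  98:13197  99:8122  100:378  101:4123  102:3202  103:8053
  104:11017  105:10048  106:355  107:12927  108:5177  109:7104  110:7384  111:13359
  112:9889  113:15270  114:5321  115:3417  116:10106  117:2156  118:6575  119:4827
  120:11465  121:3835  122:10576  123:2609  124:1877  125:903
Giant step factor: 303^(-126) ≡ 7924 (mod 15773).
Scan 8372·7924^i mod 15773 for i = 0, 1, …:
  i=0: 8372   i=1: 14263   i=2: 6467   i=3: 13804
  i=4: 12914   i=5: 11085   i=6: 13476   i=7: 614
  i=8: 7252   i=9: 3809     …   i=84: 5534
  i=85: 2476
Match at i=85, j=14: x = 85·126 + 14 = 10724.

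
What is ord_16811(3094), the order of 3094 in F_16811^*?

16810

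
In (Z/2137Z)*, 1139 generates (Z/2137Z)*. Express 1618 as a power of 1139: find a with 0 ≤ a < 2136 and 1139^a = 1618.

Baby-step giant-step with m = ceil(sqrt(2136)) = 47.
Baby table (1139^j mod 2137 for j=0..46):
  0:1  1:1139  2:162  3:736  4:600  5:1697  6:1035  7:1378
  8:984  9:988  10:1270  11:1918  12:588  13:851  14:1228  15:1094
  16:195  17:1994  18:1672  19:341  20:1602  21:1817  22:947  23:1585
  24:1687  25:330  26:1895  27:35  28:1399  29:1396  30:116  31:1767
  32:1696  33:2033  34:1216  35:248  36:388  37:1710  38:883  39:1347
  40:2004  41:240  42:1961  43:414  44:1406  45:821  46:1250
Giant step factor: 1139^(-47) ≡ 753 (mod 2137).
Scan 1618·753^i mod 2137 for i = 0, 1, …:
  i=0: 1618   i=1: 264   i=2: 51   i=3: 2074
  i=4: 1712   i=5: 525   i=6: 2117   i=7: 2036
  i=8: 879   i=9: 1554   i=10: 1223   i=11: 2009
  i=12: 1918
Match at i=12, j=11: a = 12·47 + 11 = 575.

575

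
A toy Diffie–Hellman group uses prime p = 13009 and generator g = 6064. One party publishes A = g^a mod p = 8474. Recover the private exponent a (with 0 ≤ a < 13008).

7234

Baby-step giant-step with m = ceil(sqrt(13008)) = 115.
Baby table (6064^j mod 13009 for j=0..114):
  0:1  1:6064  2:8662  3:9035  4:7341  5:12035  6:12759  7:6053
  8:7003  9:4816  10:12028  11:9338  12:10464  13:8803  14:5465  15:5837
  16:11088  17:7120  18:11818  19:10780  20:12704  21:10767  22:11926  23:2233
  24:11552  25:10872  26:11205  27:1113  28:10570  29:1137  30:13007  31:881
  32:8694  33:7948  34:11336  35:1948  36:500  37:903  38:12012  39:3377
  40:1962  41:7342  42:5090  43:8412  44:2079  45:1335  46:3842  47:11778
  48:2382  49:4458  50:610  51:4484  52:2166  53:8543  54:2914  55:4274
  56:3608  57:10783  58:4878  59:10735  60:4  61:11247  62:8630  63:10122
  64:3346  65:9113  66:12009  67:11203  68:1994  69:6255  70:9085  71:11334
  72:2829  73:9194  74:8851  75:10339  76:5325  77:2462  78:8245  79:4093
  80:11789  81:4041  82:8677  83:8932  84:7181  85:4461  86:5793  87:4452
  88:3253  89:4548  90:13001  91:3524  92:8758  93:5774  94:6317  95:7792
  96:2000  97:3612  98:9021  99:499  100:7848  101:3350  102:7351  103:7630
  104:8316  105:5340  106:2359  107:8085  108:9528  109:4823  110:2440  111:4927
  112:8664  113:8154  114:11656
Giant step factor: 6064^(-115) ≡ 11322 (mod 13009).
Scan 8474·11322^i mod 13009 for i = 0, 1, …:
  i=0: 8474   i=1: 1253   i=2: 6656   i=3: 11104
  i=4: 512   i=5: 7859   i=6: 11047   i=7: 5608
  i=8: 9856   i=9: 11439     …   i=61: 7984
  i=62: 8316
Match at i=62, j=104: a = 62·115 + 104 = 7234.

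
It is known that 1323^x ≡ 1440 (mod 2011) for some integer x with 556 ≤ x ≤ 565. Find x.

563

Compute 1323^556 mod 2011 = 620, then multiply by 1323 repeatedly:
  1323^556=620  1323^557=1783  1323^558=6  1323^559=1905  1323^560=532
  1323^561=1997  1323^562=1588  1323^563=1440
Found 1440 at exponent 563.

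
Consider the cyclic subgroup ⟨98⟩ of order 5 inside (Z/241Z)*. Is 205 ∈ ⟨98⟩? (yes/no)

yes

205 ∈ ⟨98⟩ iff 205^5 ≡ 1 (mod 241), since |⟨98⟩| = 5.
205^5 mod 241 = 1.
Since 1 = 1, 205 lies in the subgroup.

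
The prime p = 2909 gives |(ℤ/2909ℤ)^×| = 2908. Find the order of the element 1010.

2908

The order of 1010 must divide p − 1 = 2908 = 2^2 · 727.
Divisors: 1, 2, 4, 727, 1454, 2908.
Check each in increasing order: 1010^1 ≡ 1010;  1010^2 ≡ 1950;  1010^4 ≡ 437;  1010^727 ≡ 2031;  1010^1454 ≡ 2908;  1010^2908 ≡ 1.
Smallest exponent giving 1 is 2908.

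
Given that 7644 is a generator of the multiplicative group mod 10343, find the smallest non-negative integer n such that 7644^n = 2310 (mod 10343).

Baby-step giant-step with m = ceil(sqrt(10342)) = 102.
Baby table (7644^j mod 10343 for j=0..101):
  0:1  1:7644  2:3129  3:5060  4:6163  5:7950  6:4675  7:635
  8:3073  9:1059  10:6770  11:3851  12:866  13:184  14:10191  15:6871
  16:170  17:6605  18:4437  19:1731  20:3067  21:6910  22:8682  23:4520
  24:5260  25:4199  26:2827  27:3061  28:2418  29:251  30:5189  31:9654
  32:8214  33:5806  34:9594  35:4666  36:4240  37:5941  38:7234  39:3018
  40:4702  41:163  42:4812  43:3220  44:7683  45:1298  46:2975  47:6986
  48:75  49:4435  50:7129  51:7152  52:7133  53:6699  54:9306  55:6253
  56:2929  57:7024  58:943  59:9564  60:2892  61:3457  62:9286  63:8518
  64:2407  65:9254  66:1799  67:5709  68:2479  69:1100  70:9884  71:8024
  72:1466  73:4635  74:5165  75:2029  76:5519  77:8482  78:6484  79:40
  80:5813  81:1044  82:5883  83:8631  84:7710  85:826  86:4714  87:9147
  88:988  89:1882  90:9238  91:3611  92:7360  93:4263  94:5922  95:6800
  96:5625  97:1649  98:7182  99:8907  100:7482  101:5961
Giant step factor: 7644^(-102) ≡ 9679 (mod 10343).
Scan 2310·9679^i mod 10343 for i = 0, 1, …:
  i=0: 2310   i=1: 7267   i=2: 4893   i=3: 9093
  i=4: 2560   i=5: 6755   i=6: 3542   i=7: 6316
  i=8: 5434   i=9: 1531   i=10: 7373   i=11: 6910
Match at i=11, j=21: n = 11·102 + 21 = 1143.

1143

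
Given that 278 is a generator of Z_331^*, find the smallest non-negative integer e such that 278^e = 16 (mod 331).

308

Baby-step giant-step with m = ceil(sqrt(330)) = 19.
Baby table (278^j mod 331 for j=0..18):
  0:1  1:278  2:161  3:73  4:103  5:168  6:33  7:237
  8:17  9:92  10:89  11:248  12:96  13:208  14:230  15:57
  16:289  17:240  18:189
Giant step factor: 278^(-19) ≡ 175 (mod 331).
Scan 16·175^i mod 331 for i = 0, 1, …:
  i=0: 16   i=1: 152   i=2: 120   i=3: 147
  i=4: 238   i=5: 275   i=6: 130   i=7: 242
  i=8: 313   i=9: 160     …   i=15: 307
  i=16: 103
Match at i=16, j=4: e = 16·19 + 4 = 308.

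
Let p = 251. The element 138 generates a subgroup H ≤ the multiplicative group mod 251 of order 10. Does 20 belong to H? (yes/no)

yes

⟨138⟩ has order 10; its elements mod 251 are {1, 20, 32, 102, 113, 138, 149, 219, 231, 250}.
20 is in this set.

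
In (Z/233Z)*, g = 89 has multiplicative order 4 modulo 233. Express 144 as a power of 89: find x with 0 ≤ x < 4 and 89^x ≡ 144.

Successive powers of 89 modulo 233:
  89^0=1  89^1=89  89^2=232  89^3=144
So 89^3 ≡ 144 (mod 233), giving x = 3.

3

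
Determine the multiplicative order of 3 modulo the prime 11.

5

The order of 3 must divide p − 1 = 10 = 2 · 5.
Divisors: 1, 2, 5, 10.
Check each in increasing order: 3^1 ≡ 3;  3^2 ≡ 9;  3^5 ≡ 1.
Smallest exponent giving 1 is 5.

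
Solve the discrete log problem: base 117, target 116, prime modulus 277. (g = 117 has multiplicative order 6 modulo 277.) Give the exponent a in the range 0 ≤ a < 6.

Successive powers of 117 modulo 277:
  117^0=1  117^1=117  117^2=116
So 117^2 ≡ 116 (mod 277), giving a = 2.

2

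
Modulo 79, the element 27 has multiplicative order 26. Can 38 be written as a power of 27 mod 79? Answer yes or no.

38 ∈ ⟨27⟩ iff 38^26 ≡ 1 (mod 79), since |⟨27⟩| = 26.
38^26 mod 79 = 1.
Since 1 = 1, 38 lies in the subgroup.

yes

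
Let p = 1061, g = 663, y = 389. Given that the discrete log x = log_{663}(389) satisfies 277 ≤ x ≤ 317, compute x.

Compute 663^277 mod 1061 = 716, then multiply by 663 repeatedly:
  663^277=716  663^278=441  663^279=608  663^280=985  663^281=540
  663^282=463  663^283=340  663^284=488  663^285=1000  663^286=936
  663^287=944  663^288=943  663^289=280  663^290=1026  663^291=137
  663^292=646  663^293=715  663^294=839  663^295=293  663^296=96
  663^297=1049  663^298=532  663^299=464  663^300=1003  663^301=803
  663^302=828  663^303=427  663^304=875  663^305=819  663^306=826
  663^307=162  663^308=245  663^309=102  663^310=783  663^311=300
  663^312=493  663^313=71  663^314=389
Found 389 at exponent 314.

314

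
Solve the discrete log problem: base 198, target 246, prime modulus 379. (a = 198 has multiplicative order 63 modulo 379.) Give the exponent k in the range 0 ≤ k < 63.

Successive powers of 198 modulo 379:
  198^0=1  198^1=198  198^2=167  198^3=93  198^4=222  198^5=371
  198^6=311  198^7=180  198^8=14  198^9=119  198^10=64  198^11=165
  198^12=76  198^13=267  198^14=185  198^15=246
So 198^15 ≡ 246 (mod 379), giving k = 15.

15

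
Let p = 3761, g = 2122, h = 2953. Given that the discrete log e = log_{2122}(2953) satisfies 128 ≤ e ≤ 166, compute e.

132

Compute 2122^128 mod 3761 = 194, then multiply by 2122 repeatedly:
  2122^128=194  2122^129=1719  2122^130=3309  2122^131=3672  2122^132=2953
Found 2953 at exponent 132.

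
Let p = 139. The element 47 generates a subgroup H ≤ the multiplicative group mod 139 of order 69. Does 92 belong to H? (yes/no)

92 ∈ ⟨47⟩ iff 92^69 ≡ 1 (mod 139), since |⟨47⟩| = 69.
92^69 mod 139 = 138.
Since 138 ≠ 1, 92 does not lie in the subgroup.

no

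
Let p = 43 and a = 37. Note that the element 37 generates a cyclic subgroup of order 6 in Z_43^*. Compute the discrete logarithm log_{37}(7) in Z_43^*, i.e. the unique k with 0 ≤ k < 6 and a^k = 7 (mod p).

5

Successive powers of 37 modulo 43:
  37^0=1  37^1=37  37^2=36  37^3=42  37^4=6  37^5=7
So 37^5 ≡ 7 (mod 43), giving k = 5.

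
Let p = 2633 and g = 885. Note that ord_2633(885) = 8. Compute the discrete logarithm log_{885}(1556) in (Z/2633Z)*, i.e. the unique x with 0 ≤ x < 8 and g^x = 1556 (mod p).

7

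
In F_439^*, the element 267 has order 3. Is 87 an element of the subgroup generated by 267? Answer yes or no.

87 ∈ ⟨267⟩ iff 87^3 ≡ 1 (mod 439), since |⟨267⟩| = 3.
87^3 mod 439 = 3.
Since 3 ≠ 1, 87 does not lie in the subgroup.

no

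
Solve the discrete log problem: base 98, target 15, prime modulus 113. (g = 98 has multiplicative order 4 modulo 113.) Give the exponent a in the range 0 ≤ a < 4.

Successive powers of 98 modulo 113:
  98^0=1  98^1=98  98^2=112  98^3=15
So 98^3 ≡ 15 (mod 113), giving a = 3.

3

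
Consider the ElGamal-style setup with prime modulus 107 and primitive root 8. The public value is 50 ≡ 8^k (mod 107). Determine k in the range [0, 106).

67

Baby-step giant-step with m = ceil(sqrt(106)) = 11.
Baby table (8^j mod 107 for j=0..10):
  0:1  1:8  2:64  3:84  4:30  5:26  6:101  7:59
  8:44  9:31  10:34
Giant step factor: 8^(-11) ≡ 24 (mod 107).
Scan 50·24^i mod 107 for i = 0, 1, …:
  i=0: 50   i=1: 23   i=2: 17   i=3: 87
  i=4: 55   i=5: 36   i=6: 8
Match at i=6, j=1: k = 6·11 + 1 = 67.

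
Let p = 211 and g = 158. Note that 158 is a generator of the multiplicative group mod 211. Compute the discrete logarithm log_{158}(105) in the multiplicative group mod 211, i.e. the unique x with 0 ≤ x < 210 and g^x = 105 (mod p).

Baby-step giant-step with m = ceil(sqrt(210)) = 15.
Baby table (158^j mod 211 for j=0..14):
  0:1  1:158  2:66  3:89  4:136  5:177  6:114  7:77
  8:139  9:18  10:101  11:133  12:125  13:127  14:21
Giant step factor: 158^(-15) ≡ 40 (mod 211).
Scan 105·40^i mod 211 for i = 0, 1, …:
  i=0: 105   i=1: 191   i=2: 44   i=3: 72
  i=4: 137   i=5: 205   i=6: 182   i=7: 106
  i=8: 20   i=9: 167   i=10: 139
Match at i=10, j=8: x = 10·15 + 8 = 158.

158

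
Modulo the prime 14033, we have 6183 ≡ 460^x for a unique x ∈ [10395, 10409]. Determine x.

10405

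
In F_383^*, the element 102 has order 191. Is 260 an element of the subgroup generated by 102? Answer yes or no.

yes

260 ∈ ⟨102⟩ iff 260^191 ≡ 1 (mod 383), since |⟨102⟩| = 191.
260^191 mod 383 = 1.
Since 1 = 1, 260 lies in the subgroup.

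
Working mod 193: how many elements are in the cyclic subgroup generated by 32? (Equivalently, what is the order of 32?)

96

The order of 32 must divide p − 1 = 192 = 2^6 · 3.
Divisors: 1, 2, 3, 4, 6, 8, 12, 16, 24, 32, 48, 64, 96, 192.
Check each in increasing order: 32^1 ≡ 32;  32^2 ≡ 59;  32^3 ≡ 151;  32^4 ≡ 7;  32^6 ≡ 27;  32^8 ≡ 49;  32^12 ≡ 150;  32^16 ≡ 85;  32^24 ≡ 112;  32^32 ≡ 84;  32^48 ≡ 192;  32^64 ≡ 108;  32^96 ≡ 1.
Smallest exponent giving 1 is 96.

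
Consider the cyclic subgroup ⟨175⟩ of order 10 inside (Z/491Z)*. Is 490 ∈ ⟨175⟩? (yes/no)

yes

490 ∈ ⟨175⟩ iff 490^10 ≡ 1 (mod 491), since |⟨175⟩| = 10.
490^10 mod 491 = 1.
Since 1 = 1, 490 lies in the subgroup.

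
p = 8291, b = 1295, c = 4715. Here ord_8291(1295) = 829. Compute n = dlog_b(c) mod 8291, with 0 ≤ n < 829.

802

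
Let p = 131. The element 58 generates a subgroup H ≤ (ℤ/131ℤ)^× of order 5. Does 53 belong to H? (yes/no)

53 ∈ ⟨58⟩ iff 53^5 ≡ 1 (mod 131), since |⟨58⟩| = 5.
53^5 mod 131 = 1.
Since 1 = 1, 53 lies in the subgroup.

yes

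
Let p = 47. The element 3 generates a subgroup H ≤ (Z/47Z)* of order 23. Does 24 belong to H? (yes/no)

yes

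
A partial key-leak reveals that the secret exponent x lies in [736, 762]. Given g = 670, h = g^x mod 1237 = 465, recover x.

Compute 670^736 mod 1237 = 529, then multiply by 670 repeatedly:
  670^736=529  670^737=648  670^738=1210  670^739=465
Found 465 at exponent 739.

739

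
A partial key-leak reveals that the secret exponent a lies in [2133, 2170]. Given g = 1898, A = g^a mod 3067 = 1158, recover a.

2142

Compute 1898^2133 mod 3067 = 1314, then multiply by 1898 repeatedly:
  1898^2133=1314  1898^2134=501  1898^2135=128  1898^2136=651  1898^2137=2664
  1898^2138=1856  1898^2139=1772  1898^2140=1824  1898^2141=2376  1898^2142=1158
Found 1158 at exponent 2142.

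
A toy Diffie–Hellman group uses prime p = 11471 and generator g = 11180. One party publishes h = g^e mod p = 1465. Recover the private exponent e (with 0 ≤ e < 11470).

Baby-step giant-step with m = ceil(sqrt(11470)) = 108.
Baby table (11180^j mod 11471 for j=0..107):
  0:1  1:11180  2:4384  3:9008  4:5531  5:7890  6:9681  7:4695
  8:10275  9:3906  10:10454  11:9172  12:3691  13:4193  14:7234  15:5570
  16:8012  17:8592  18:406  19:8035  20:1899  21:9470  22:8741  23:2931
  24:7404  25:1984  26:7677  27:2838  28:54  29:7228  30:7316  31:4650
  32:428  33:1633  34:6579  35:1168  36:4242  37:4446  38:2437  39:2035
  40:4307  41:8473  42:622  43:2534  44:8221  45:5128  46:10453  47:9463
  48:10778  49:6656  50:1703  51:9151  52:9802  53:3897  54:1602  55:4129
  56:2916  57:298  58:5050  59:10209  60:170  61:7885  62:11136  63:5717
  64:11119  65:10664  66:5417  67:6651  68:3158  69:10173  70:10646  71:10655
  72:8036  73:1608  74:2383  75:6278  76:8462  77:3823  78:194  79:901
  80:1642  81:3960  82:6211  83:5017  84:8341  85:4621  86:8867  87:678
  88:9180  89:1363  90:4852  91:10472  92:3934  93:2306  94:5743  95:3553
  96:9938  97:10205  98:1334  99:1820  100:9517  101:6535  102:2501  103:6353
  104:9579  105:11435  106:10476  107:2770
Giant step factor: 11180^(-108) ≡ 3445 (mod 11471).
Scan 1465·3445^i mod 11471 for i = 0, 1, …:
  i=0: 1465   i=1: 11156   i=2: 4570   i=3: 5438
  i=4: 1767   i=5: 7685   i=6: 11228   i=7: 248
  i=8: 5506   i=9: 6607     …   i=97: 550
  i=98: 2035
Match at i=98, j=39: e = 98·108 + 39 = 10623.

10623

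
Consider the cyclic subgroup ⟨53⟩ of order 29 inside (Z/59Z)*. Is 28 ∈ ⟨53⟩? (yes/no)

yes

28 ∈ ⟨53⟩ iff 28^29 ≡ 1 (mod 59), since |⟨53⟩| = 29.
28^29 mod 59 = 1.
Since 1 = 1, 28 lies in the subgroup.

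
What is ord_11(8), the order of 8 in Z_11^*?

10

The order of 8 must divide p − 1 = 10 = 2 · 5.
Divisors: 1, 2, 5, 10.
Check each in increasing order: 8^1 ≡ 8;  8^2 ≡ 9;  8^5 ≡ 10;  8^10 ≡ 1.
Smallest exponent giving 1 is 10.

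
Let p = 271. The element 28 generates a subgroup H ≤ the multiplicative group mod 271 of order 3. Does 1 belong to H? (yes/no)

yes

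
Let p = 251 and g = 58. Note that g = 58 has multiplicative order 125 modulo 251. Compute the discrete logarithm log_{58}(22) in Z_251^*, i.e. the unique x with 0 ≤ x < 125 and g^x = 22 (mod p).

47

Baby-step giant-step with m = ceil(sqrt(125)) = 12.
Baby table (58^j mod 251 for j=0..11):
  0:1  1:58  2:101  3:85  4:161  5:51  6:197  7:131
  8:68  9:179  10:91  11:7
Giant step factor: 58^(-12) ≡ 217 (mod 251).
Scan 22·217^i mod 251 for i = 0, 1, …:
  i=0: 22   i=1: 5   i=2: 81   i=3: 7
Match at i=3, j=11: x = 3·12 + 11 = 47.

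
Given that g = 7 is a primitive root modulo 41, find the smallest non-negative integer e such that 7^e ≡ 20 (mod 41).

Successive powers of 7 modulo 41:
  7^0=1  7^1=7  7^2=8  7^3=15  7^4=23  7^5=38
  7^6=20
So 7^6 ≡ 20 (mod 41), giving e = 6.

6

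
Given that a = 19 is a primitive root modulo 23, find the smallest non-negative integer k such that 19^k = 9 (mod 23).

8

Successive powers of 19 modulo 23:
  19^0=1  19^1=19  19^2=16  19^3=5  19^4=3  19^5=11
  19^6=2  19^7=15  19^8=9
So 19^8 ≡ 9 (mod 23), giving k = 8.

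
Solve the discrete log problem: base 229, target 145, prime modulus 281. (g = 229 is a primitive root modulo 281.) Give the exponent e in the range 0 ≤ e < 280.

254

Baby-step giant-step with m = ceil(sqrt(280)) = 17.
Baby table (229^j mod 281 for j=0..16):
  0:1  1:229  2:175  3:173  4:277  5:208  6:143  7:151
  8:16  9:11  10:271  11:239  12:217  13:237  14:40  15:168
  16:256
Giant step factor: 229^(-17) ≡ 190 (mod 281).
Scan 145·190^i mod 281 for i = 0, 1, …:
  i=0: 145   i=1: 12   i=2: 32   i=3: 179
  i=4: 9   i=5: 24   i=6: 64   i=7: 77
  i=8: 18   i=9: 48     …   i=13: 96
  i=14: 256
Match at i=14, j=16: e = 14·17 + 16 = 254.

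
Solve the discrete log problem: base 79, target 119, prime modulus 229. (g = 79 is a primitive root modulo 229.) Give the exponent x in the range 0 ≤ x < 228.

Successive powers of 79 modulo 229:
  79^0=1  79^1=79  79^2=58  79^3=2  79^4=158  79^5=116
  79^6=4  79^7=87  79^8=3  79^9=8  79^10=174  79^11=6
  79^12=16  79^13=119
So 79^13 ≡ 119 (mod 229), giving x = 13.

13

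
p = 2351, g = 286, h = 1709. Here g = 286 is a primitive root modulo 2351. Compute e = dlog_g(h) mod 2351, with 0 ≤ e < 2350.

Baby-step giant-step with m = ceil(sqrt(2350)) = 49.
Baby table (286^j mod 2351 for j=0..48):
  0:1  1:286  2:1862  3:1206  4:1670  5:367  6:1518  7:1564
  8:614  9:1630  10:682  11:2270  12:344  13:1993  14:1056  15:1088
  16:836  17:1645  18:270  19:1988  20:1977  21:1182  22:1859  23:348
  24:786  25:1451  26:1210  27:463  28:762  29:1640  30:1191  31:2082
  32:649  33:2236  34:24  35:2162  36:19  37:732  38:113  39:1755
  40:1167  41:2271  42:630  43:1504  44:2262  45:407  46:1203  47:812
  48:1834
Giant step factor: 286^(-49) ≡ 281 (mod 2351).
Scan 1709·281^i mod 2351 for i = 0, 1, …:
  i=0: 1709   i=1: 625   i=2: 1651   i=3: 784
  i=4: 1661   i=5: 1243   i=6: 1335   i=7: 1326
  i=8: 1148   i=9: 501     …   i=31: 1064
  i=32: 407
Match at i=32, j=45: e = 32·49 + 45 = 1613.

1613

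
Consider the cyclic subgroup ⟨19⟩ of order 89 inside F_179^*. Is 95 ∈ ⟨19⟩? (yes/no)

95 ∈ ⟨19⟩ iff 95^89 ≡ 1 (mod 179), since |⟨19⟩| = 89.
95^89 mod 179 = 1.
Since 1 = 1, 95 lies in the subgroup.

yes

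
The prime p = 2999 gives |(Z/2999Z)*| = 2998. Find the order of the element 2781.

1499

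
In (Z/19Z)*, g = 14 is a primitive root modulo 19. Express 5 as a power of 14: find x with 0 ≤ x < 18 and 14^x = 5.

Successive powers of 14 modulo 19:
  14^0=1  14^1=14  14^2=6  14^3=8  14^4=17  14^5=10
  14^6=7  14^7=3  14^8=4  14^9=18  14^10=5
So 14^10 ≡ 5 (mod 19), giving x = 10.

10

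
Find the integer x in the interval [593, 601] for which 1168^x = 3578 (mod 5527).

Compute 1168^593 mod 5527 = 2140, then multiply by 1168 repeatedly:
  1168^593=2140  1168^594=1316  1168^595=582  1168^596=5482  1168^597=2710
  1168^598=3836  1168^599=3578
Found 3578 at exponent 599.

599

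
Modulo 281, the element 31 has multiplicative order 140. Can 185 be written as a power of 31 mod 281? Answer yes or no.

185 ∈ ⟨31⟩ iff 185^140 ≡ 1 (mod 281), since |⟨31⟩| = 140.
185^140 mod 281 = 280.
Since 280 ≠ 1, 185 does not lie in the subgroup.

no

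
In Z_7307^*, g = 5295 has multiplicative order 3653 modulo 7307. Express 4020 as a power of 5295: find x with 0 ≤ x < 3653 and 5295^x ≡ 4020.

326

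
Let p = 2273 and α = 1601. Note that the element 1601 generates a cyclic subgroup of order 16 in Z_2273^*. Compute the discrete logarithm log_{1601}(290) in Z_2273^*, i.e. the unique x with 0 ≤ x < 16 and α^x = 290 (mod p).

12

Successive powers of 1601 modulo 2273:
  1601^0=1  1601^1=1601  1601^2=1530  1601^3=1509  1601^4=1983  1601^5=1675
  1601^6=1808  1601^7=1079  1601^8=2272  1601^9=672  1601^10=743  1601^11=764
  1601^12=290
So 1601^12 ≡ 290 (mod 2273), giving x = 12.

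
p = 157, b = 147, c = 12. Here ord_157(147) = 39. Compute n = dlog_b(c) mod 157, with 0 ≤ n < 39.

Successive powers of 147 modulo 157:
  147^0=1  147^1=147  147^2=100  147^3=99  147^4=109  147^5=9
  147^6=67  147^7=115  147^8=106  147^9=39  147^10=81  147^11=132
  147^12=93  147^13=12
So 147^13 ≡ 12 (mod 157), giving n = 13.

13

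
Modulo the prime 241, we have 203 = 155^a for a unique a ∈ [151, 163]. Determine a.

Compute 155^151 mod 241 = 170, then multiply by 155 repeatedly:
  155^151=170  155^152=81  155^153=23  155^154=191  155^155=203
Found 203 at exponent 155.

155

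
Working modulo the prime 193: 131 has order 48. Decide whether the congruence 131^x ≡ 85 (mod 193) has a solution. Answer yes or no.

yes

85 ∈ ⟨131⟩ iff 85^48 ≡ 1 (mod 193), since |⟨131⟩| = 48.
85^48 mod 193 = 1.
Since 1 = 1, 85 lies in the subgroup.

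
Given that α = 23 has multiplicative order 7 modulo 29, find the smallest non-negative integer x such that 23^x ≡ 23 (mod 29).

Successive powers of 23 modulo 29:
  23^0=1  23^1=23
So 23^1 ≡ 23 (mod 29), giving x = 1.

1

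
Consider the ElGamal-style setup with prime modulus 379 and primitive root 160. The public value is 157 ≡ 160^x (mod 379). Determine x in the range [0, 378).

Baby-step giant-step with m = ceil(sqrt(378)) = 20.
Baby table (160^j mod 379 for j=0..19):
  0:1  1:160  2:207  3:147  4:22  5:109  6:6  7:202
  8:105  9:124  10:132  11:275  12:36  13:75  14:251  15:365
  16:34  17:134  18:216  19:71
Giant step factor: 160^(-20) ≡ 341 (mod 379).
Scan 157·341^i mod 379 for i = 0, 1, …:
  i=0: 157   i=1: 98   i=2: 66   i=3: 145
  i=4: 175   i=5: 172   i=6: 286   i=7: 123
  i=8: 253   i=9: 240     …   i=13: 282
  i=14: 275
Match at i=14, j=11: x = 14·20 + 11 = 291.

291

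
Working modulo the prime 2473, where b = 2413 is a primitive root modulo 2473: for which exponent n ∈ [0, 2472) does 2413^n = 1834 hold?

1017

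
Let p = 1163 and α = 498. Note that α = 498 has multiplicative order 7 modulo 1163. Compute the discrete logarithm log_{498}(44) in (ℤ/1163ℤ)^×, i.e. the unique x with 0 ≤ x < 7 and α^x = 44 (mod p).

3

Successive powers of 498 modulo 1163:
  498^0=1  498^1=498  498^2=285  498^3=44
So 498^3 ≡ 44 (mod 1163), giving x = 3.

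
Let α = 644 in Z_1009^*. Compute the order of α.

144

The order of 644 must divide p − 1 = 1008 = 2^4 · 3^2 · 7.
Divisors: 1, 2, 3, 4, 6, 7, 8, 9, 12, 14, 16, 18, 21, 24, 28, 36, 42, 48, 56, 63, 72, 84, 112, 126, 144, 168, 252, 336, 504, 1008.
Check each in increasing order: 644^1 ≡ 644;  644^2 ≡ 37;  644^3 ≡ 621;  644^4 ≡ 360;  644^6 ≡ 203;  644^7 ≡ 571;  644^8 ≡ 448;  644^9 ≡ 947;  644^12 ≡ 849;  644^14 ≡ 134;  644^16 ≡ 922;  644^18 ≡ 817;  644^21 ≡ 839;  644^24 ≡ 375;  644^28 ≡ 803;  644^36 ≡ 540;  644^42 ≡ 648;  644^48 ≡ 374;  644^56 ≡ 58;  644^63 ≡ 830;  644^72 ≡ 1008;  644^84 ≡ 160;  644^112 ≡ 337;  644^126 ≡ 762;  644^144 ≡ 1.
Smallest exponent giving 1 is 144.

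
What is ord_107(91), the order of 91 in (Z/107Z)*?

The order of 91 must divide p − 1 = 106 = 2 · 53.
Divisors: 1, 2, 53, 106.
Check each in increasing order: 91^1 ≡ 91;  91^2 ≡ 42;  91^53 ≡ 106;  91^106 ≡ 1.
Smallest exponent giving 1 is 106.

106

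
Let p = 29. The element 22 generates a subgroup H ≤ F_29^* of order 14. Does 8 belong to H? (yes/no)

no

8 ∈ ⟨22⟩ iff 8^14 ≡ 1 (mod 29), since |⟨22⟩| = 14.
8^14 mod 29 = 28.
Since 28 ≠ 1, 8 does not lie in the subgroup.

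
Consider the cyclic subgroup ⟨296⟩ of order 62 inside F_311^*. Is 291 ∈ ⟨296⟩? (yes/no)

291 ∈ ⟨296⟩ iff 291^62 ≡ 1 (mod 311), since |⟨296⟩| = 62.
291^62 mod 311 = 1.
Since 1 = 1, 291 lies in the subgroup.

yes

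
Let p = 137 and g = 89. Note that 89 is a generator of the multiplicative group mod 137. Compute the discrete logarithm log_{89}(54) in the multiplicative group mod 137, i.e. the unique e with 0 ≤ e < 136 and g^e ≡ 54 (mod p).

65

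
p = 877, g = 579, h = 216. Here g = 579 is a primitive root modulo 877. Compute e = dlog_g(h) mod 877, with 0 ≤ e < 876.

177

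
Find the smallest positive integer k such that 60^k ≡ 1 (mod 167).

The order of 60 must divide p − 1 = 166 = 2 · 83.
Divisors: 1, 2, 83, 166.
Check each in increasing order: 60^1 ≡ 60;  60^2 ≡ 93;  60^83 ≡ 166;  60^166 ≡ 1.
Smallest exponent giving 1 is 166.

166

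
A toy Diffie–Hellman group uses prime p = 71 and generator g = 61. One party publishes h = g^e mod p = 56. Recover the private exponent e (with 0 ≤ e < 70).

51

Baby-step giant-step with m = ceil(sqrt(70)) = 9.
Baby table (61^j mod 71 for j=0..8):
  0:1  1:61  2:29  3:65  4:60  5:39  6:36  7:66
  8:50
Giant step factor: 61^(-9) ≡ 47 (mod 71).
Scan 56·47^i mod 71 for i = 0, 1, …:
  i=0: 56   i=1: 5   i=2: 22   i=3: 40
  i=4: 34   i=5: 36
Match at i=5, j=6: e = 5·9 + 6 = 51.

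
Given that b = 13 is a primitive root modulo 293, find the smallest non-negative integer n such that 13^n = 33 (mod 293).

60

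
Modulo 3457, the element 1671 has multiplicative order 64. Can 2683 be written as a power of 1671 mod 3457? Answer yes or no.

yes

2683 ∈ ⟨1671⟩ iff 2683^64 ≡ 1 (mod 3457), since |⟨1671⟩| = 64.
2683^64 mod 3457 = 1.
Since 1 = 1, 2683 lies in the subgroup.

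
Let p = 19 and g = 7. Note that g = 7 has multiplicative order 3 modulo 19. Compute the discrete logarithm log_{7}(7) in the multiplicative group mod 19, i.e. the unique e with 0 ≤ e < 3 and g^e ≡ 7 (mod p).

1

Successive powers of 7 modulo 19:
  7^0=1  7^1=7
So 7^1 ≡ 7 (mod 19), giving e = 1.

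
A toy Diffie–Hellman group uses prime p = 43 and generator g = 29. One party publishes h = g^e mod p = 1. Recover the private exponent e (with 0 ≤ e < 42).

Successive powers of 29 modulo 43:
  29^0=1
So 29^0 ≡ 1 (mod 43), giving e = 0.

0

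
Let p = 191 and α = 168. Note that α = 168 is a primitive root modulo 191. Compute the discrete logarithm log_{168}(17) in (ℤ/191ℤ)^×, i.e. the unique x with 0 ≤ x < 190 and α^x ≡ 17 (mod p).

Successive powers of 168 modulo 191:
  168^0=1  168^1=168  168^2=147  168^3=57  168^4=26  168^5=166
  168^6=2  168^7=145  168^8=103  168^9=114  168^10=52  168^11=141
  168^12=4  168^13=99  168^14=15  168^15=37  168^16=104  168^17=91
  168^18=8  168^19=7  168^20=30  168^21=74  168^22=17
So 168^22 ≡ 17 (mod 191), giving x = 22.

22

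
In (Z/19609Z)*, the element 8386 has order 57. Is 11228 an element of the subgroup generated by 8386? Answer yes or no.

no

11228 ∈ ⟨8386⟩ iff 11228^57 ≡ 1 (mod 19609), since |⟨8386⟩| = 57.
11228^57 mod 19609 = 725.
Since 725 ≠ 1, 11228 does not lie in the subgroup.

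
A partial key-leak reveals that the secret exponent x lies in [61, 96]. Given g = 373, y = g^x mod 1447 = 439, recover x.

Compute 373^61 mod 1447 = 372, then multiply by 373 repeatedly:
  373^61=372  373^62=1291  373^63=1139  373^64=876  373^65=1173
  373^66=535  373^67=1316  373^68=335  373^69=513  373^70=345
  373^71=1349  373^72=1068  373^73=439
Found 439 at exponent 73.

73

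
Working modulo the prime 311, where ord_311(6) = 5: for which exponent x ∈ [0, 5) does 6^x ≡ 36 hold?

Successive powers of 6 modulo 311:
  6^0=1  6^1=6  6^2=36
So 6^2 ≡ 36 (mod 311), giving x = 2.

2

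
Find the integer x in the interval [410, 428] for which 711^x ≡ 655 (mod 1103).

428

Compute 711^410 mod 1103 = 565, then multiply by 711 repeatedly:
  711^410=565  711^411=223  711^412=824  711^413=171  711^414=251
  711^415=878  711^416=1063  711^417=238  711^418=459  711^419=964
  711^420=441  711^421=299  711^422=813  711^423=71  711^424=846
  711^425=371  711^426=164  711^427=789  711^428=655
Found 655 at exponent 428.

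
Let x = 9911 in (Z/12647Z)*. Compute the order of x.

12646

The order of 9911 must divide p − 1 = 12646 = 2 · 6323.
Divisors: 1, 2, 6323, 12646.
Check each in increasing order: 9911^1 ≡ 9911;  9911^2 ≡ 11319;  9911^6323 ≡ 12646;  9911^12646 ≡ 1.
Smallest exponent giving 1 is 12646.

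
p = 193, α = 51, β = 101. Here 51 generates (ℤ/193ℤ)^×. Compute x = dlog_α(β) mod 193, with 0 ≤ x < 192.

98

Baby-step giant-step with m = ceil(sqrt(192)) = 14.
Baby table (51^j mod 193 for j=0..13):
  0:1  1:51  2:92  3:60  4:165  5:116  6:126  7:57
  8:12  9:33  10:139  11:141  12:50  13:41
Giant step factor: 51^(-14) ≡ 6 (mod 193).
Scan 101·6^i mod 193 for i = 0, 1, …:
  i=0: 101   i=1: 27   i=2: 162   i=3: 7
  i=4: 42   i=5: 59   i=6: 161   i=7: 1
Match at i=7, j=0: x = 7·14 + 0 = 98.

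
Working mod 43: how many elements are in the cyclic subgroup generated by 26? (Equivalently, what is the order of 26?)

42

The order of 26 must divide p − 1 = 42 = 2 · 3 · 7.
Divisors: 1, 2, 3, 6, 7, 14, 21, 42.
Check each in increasing order: 26^1 ≡ 26;  26^2 ≡ 31;  26^3 ≡ 32;  26^6 ≡ 35;  26^7 ≡ 7;  26^14 ≡ 6;  26^21 ≡ 42;  26^42 ≡ 1.
Smallest exponent giving 1 is 42.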